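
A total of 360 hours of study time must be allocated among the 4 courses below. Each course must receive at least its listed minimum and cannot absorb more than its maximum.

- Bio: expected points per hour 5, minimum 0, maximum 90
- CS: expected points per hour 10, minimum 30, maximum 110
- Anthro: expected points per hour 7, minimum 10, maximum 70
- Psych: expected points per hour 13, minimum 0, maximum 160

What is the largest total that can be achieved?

Meeting every minimum uses 0+30+10+0 = 40 hours, leaving 320.
Highest expected points per hour first: Psych 13 > CS 10 > Anthro 7 > Bio 5.
Psych takes 160 more to reach its cap of 160 — 160 left.
CS: +80 to 110 (cap) — 80 left.
Anthro: +60 to 70 (cap) — 20 left.
Bio has room for 90 more but only 20 remain, so it gets 20.
Total = 5×20 + 10×110 + 7×70 + 13×160 = 3770.

3770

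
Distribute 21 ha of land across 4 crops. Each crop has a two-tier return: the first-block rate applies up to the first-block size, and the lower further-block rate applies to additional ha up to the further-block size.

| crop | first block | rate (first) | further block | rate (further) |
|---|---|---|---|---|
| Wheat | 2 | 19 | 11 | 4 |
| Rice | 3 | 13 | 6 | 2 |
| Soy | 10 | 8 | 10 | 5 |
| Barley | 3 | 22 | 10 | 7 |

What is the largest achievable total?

244

Rank every tier by rate: Barley/first 22 > Wheat/first 19 > Rice/first 13 > Soy/first 8 > Barley/second 7 > Soy/second 5 > Wheat/second 4 > Rice/second 2.
Barley first at 22: fill all 3 → 18 left.
Wheat first at 19: fill all 2 → 16 left.
Fill Rice first block (3 at 13) → 13 left.
Soy first at 8: fill all 10 → 3 left.
Barley/second: +3 of 10 at 7; pool empty.
Total = 22×3 + 19×2 + 13×3 + 8×10 + 7×3 = 244.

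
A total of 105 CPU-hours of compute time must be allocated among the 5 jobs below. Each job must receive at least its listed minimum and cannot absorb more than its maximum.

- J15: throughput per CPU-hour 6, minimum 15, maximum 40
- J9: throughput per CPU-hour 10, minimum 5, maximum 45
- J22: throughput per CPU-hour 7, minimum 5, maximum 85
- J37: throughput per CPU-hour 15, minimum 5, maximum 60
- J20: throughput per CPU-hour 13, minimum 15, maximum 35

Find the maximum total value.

Meeting every minimum uses 15+5+5+5+15 = 45 CPU-hours, leaving 60.
Rank by throughput per CPU-hour: J37 15 > J20 13 > J9 10 > J22 7 > J15 6.
J37 takes 55 more to reach its cap of 60 → 5 left.
Only 5 left; J20 takes them to reach 20.
Total = 6×15 + 10×5 + 7×5 + 15×60 + 13×20 = 1335.

1335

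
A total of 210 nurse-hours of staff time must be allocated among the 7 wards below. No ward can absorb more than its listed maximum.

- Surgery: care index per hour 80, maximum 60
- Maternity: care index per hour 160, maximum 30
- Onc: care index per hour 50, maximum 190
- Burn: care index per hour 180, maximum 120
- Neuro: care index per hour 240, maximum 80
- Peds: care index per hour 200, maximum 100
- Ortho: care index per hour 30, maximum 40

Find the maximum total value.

44600

Order the wards by care index per hour: Neuro 240 > Peds 200 > Burn 180 > Maternity 160 > Surgery 80 > Onc 50 > Ortho 30.
Give Neuro 80 to hit its cap of 80 — 130 left.
Give Peds 100 to hit its cap of 100 — 30 left.
Only 30 left; Burn takes them to reach 30.
Total = 180×30 + 240×80 + 200×100 = 44600.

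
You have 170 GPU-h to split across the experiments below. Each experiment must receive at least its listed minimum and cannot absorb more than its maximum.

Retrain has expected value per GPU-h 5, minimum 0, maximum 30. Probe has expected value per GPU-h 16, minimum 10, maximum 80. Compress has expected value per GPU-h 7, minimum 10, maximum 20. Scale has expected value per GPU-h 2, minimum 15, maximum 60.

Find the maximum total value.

1650

Meeting every minimum uses 0+10+10+15 = 35 GPU-h, leaving 135.
Rank by expected value per GPU-h: Probe 16 > Compress 7 > Retrain 5 > Scale 2.
Probe takes 70 more to reach its cap of 80 → 65 left.
Compress: +10 to 20 (cap) → 55 left.
Retrain takes 30 more to reach its cap of 30 → 25 left.
Scale has room for 45 more but only 25 remain, so it gets 40.
Total = 5×30 + 16×80 + 7×20 + 2×40 = 1650.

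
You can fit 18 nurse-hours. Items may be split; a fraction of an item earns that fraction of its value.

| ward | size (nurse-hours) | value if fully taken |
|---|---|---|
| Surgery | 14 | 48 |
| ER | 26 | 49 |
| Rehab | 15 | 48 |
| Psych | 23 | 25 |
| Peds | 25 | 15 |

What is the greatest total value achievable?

Best value per unit of size first: Surgery 48/14≈3.43, Rehab 48/15≈3.2, ER 49/26≈1.88, Psych 25/23≈1.09, Peds 15/25≈0.6.
All 14 nurse-hours of Surgery fit (value 48) — 4 remain.
4 nurse-hours left: a 4/15 share of Rehab gives 48×4/15 = 12.8.
Total value = 60.8.

60.8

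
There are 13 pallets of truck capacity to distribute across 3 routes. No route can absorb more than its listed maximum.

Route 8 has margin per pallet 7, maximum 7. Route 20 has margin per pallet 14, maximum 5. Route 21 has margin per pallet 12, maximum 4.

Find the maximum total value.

146

Order the routes by margin per pallet: Route 20 14 > Route 21 12 > Route 8 7.
Give Route 20 5 to hit its cap of 5 → 8 left.
Give Route 21 4 to hit its cap of 4 → 4 left.
Only 4 left; Route 8 takes them to reach 4.
Total = 7×4 + 14×5 + 12×4 = 146.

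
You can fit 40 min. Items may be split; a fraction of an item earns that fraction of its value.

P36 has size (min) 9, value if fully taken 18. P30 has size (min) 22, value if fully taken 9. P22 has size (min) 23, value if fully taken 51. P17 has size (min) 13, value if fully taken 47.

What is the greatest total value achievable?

106

Rank by value-to-size ratio: P17 47/13≈3.62, P22 51/23≈2.22, P36 18/9≈2, P30 9/22≈0.409.
P17: take in full, 13 min for value 47 → 27 left.
All 23 min of P22 fit (value 51) → 4 remain.
Only 4 min remain; take 4/9 of P36 for value 18×4/9 = 8.
Total value = 106.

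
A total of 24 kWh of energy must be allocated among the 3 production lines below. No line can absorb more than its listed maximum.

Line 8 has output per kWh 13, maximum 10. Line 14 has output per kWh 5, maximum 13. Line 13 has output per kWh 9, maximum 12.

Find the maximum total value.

Order the production lines by output per kWh: Line 8 13 > Line 13 9 > Line 14 5.
Give Line 8 10 to hit its cap of 10 — 14 left.
Line 13: +12 to 12 (cap) — 2 left.
Line 14: +2 (room for 13) → 2. Pool exhausted.
Total = 13×10 + 5×2 + 9×12 = 248.

248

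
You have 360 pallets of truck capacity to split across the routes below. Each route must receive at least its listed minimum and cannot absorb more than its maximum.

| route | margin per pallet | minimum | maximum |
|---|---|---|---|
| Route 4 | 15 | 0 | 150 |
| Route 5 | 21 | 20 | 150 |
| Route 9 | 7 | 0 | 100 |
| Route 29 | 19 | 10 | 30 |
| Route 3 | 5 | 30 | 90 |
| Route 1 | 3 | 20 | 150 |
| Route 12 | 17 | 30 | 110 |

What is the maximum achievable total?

6100

Meeting every minimum uses 0+20+0+10+30+20+30 = 110 pallets, leaving 250.
Rank by margin per pallet: Route 5 21 > Route 29 19 > Route 12 17 > Route 4 15 > Route 9 7 > Route 3 5 > Route 1 3.
Give Route 5 130 more to hit its cap of 150 — 120 left.
Route 29: +20 to 30 (cap) — 100 left.
Route 12: +80 to 110 (cap) — 20 left.
Only 20 left; Route 4 takes them to reach 20.
Total = 15×20 + 21×150 + 19×30 + 5×30 + 3×20 + 17×110 = 6100.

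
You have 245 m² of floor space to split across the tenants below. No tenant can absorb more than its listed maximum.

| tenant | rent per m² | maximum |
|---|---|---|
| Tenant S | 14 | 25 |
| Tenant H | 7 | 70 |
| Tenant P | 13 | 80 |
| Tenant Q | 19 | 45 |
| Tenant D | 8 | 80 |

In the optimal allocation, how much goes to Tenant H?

Highest rent per m² first: Tenant Q 19 > Tenant S 14 > Tenant P 13 > Tenant D 8 > Tenant H 7.
Give Tenant Q 45 to hit its cap of 45 → 200 left.
Tenant S: +25 to 25 (cap) → 175 left.
Tenant P: +80 to 80 (cap) → 95 left.
Give Tenant D 80 to hit its cap of 80 → 15 left.
Only 15 left; Tenant H takes them to reach 15.

15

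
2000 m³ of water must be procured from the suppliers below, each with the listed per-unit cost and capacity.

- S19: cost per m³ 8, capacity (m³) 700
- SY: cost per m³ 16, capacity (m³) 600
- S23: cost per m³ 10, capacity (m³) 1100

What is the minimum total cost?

Cheapest first:
S19 (8): use full 700 ; 1300 m³ to go.
S23 at 10: take all 1100 m³ ; 200 still needed.
SY (16): take the remaining 200 ; done.
Cost = 700×8 + 1100×10 + 200×16 = 19800.

19800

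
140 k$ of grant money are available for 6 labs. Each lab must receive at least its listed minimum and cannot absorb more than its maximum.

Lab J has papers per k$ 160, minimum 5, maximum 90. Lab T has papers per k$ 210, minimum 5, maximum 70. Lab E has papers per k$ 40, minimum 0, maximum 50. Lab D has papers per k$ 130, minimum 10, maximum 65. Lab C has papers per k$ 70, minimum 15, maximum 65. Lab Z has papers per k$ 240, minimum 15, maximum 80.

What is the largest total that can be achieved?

Meeting every minimum uses 5+5+0+10+15+15 = 50 k$, leaving 90.
Rank by papers per k$: Lab Z 240 > Lab T 210 > Lab J 160 > Lab D 130 > Lab C 70 > Lab E 40.
Give Lab Z 65 more to hit its cap of 80 → 25 left.
Lab T has room for 65 more but only 25 remain, so it gets 30.
Total = 160×5 + 210×30 + 130×10 + 70×15 + 240×80 = 28650.

28650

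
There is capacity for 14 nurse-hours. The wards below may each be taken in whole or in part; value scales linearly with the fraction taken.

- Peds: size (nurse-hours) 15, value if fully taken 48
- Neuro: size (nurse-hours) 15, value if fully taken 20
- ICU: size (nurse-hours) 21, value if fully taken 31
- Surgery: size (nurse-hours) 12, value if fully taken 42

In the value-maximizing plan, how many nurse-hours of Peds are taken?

Sort by value density: Surgery 42/12≈3.5, Peds 48/15≈3.2, ICU 31/21≈1.48, Neuro 20/15≈1.33.
Surgery: take in full, 12 nurse-hours for value 42 → 2 left.
Fill the last 2 nurse-hours with part of Peds: 2/15 of it earns 6.4.

2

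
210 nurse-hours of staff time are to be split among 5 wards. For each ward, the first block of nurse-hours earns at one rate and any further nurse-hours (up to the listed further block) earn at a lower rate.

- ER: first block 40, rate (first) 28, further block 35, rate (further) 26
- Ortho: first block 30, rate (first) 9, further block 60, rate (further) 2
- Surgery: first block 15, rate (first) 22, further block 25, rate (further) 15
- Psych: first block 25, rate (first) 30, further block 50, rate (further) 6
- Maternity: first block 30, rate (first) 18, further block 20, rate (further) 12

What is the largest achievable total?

4445

Treat each block as its own option and order by rate: Psych/first 30 > ER/first 28 > ER/second 26 > Surgery/first 22 > Maternity/first 18 > Surgery/second 15 > Maternity/second 12 > Ortho/first 9 > Psych/second 6 > Ortho/second 2.
Psych/first (30): +25 — 185 left.
ER first at 28: fill all 40 — 145 left.
Fill ER second block (35 at 26) — 110 left.
Surgery first at 22: fill all 15 — 95 left.
Maternity first at 18: fill all 30 — 65 left.
Surgery second at 15: fill all 25 — 40 left.
Maternity/second (12): +20 — 20 left.
Ortho first at 9: only 20 left, fill 20.
Total = 30×25 + 28×40 + 26×35 + 22×15 + 18×30 + 15×25 + 12×20 + 9×20 = 4445.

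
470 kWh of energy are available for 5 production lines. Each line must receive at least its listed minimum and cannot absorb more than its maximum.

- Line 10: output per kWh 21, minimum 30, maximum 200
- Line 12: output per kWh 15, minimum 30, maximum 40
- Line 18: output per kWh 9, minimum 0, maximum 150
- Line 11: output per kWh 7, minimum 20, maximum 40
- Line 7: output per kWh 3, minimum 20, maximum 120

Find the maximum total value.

6550

Meeting every minimum uses 30+30+0+20+20 = 100 kWh, leaving 370.
Order the production lines by output per kWh: Line 10 21 > Line 12 15 > Line 18 9 > Line 11 7 > Line 7 3.
Give Line 10 170 more to hit its cap of 200 — 200 left.
Give Line 12 10 more to hit its cap of 40 — 190 left.
Line 18: +150 to 150 (cap) — 40 left.
Line 11: +20 to 40 (cap) — 20 left.
Only 20 left; Line 7 takes them to reach 40.
Total = 21×200 + 15×40 + 9×150 + 7×40 + 3×40 = 6550.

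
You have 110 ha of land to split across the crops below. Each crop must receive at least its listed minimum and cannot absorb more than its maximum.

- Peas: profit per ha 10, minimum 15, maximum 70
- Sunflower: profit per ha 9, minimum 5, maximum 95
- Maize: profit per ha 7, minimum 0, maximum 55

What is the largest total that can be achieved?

Meeting every minimum uses 15+5+0 = 20 ha, leaving 90.
Rank by profit per ha: Peas 10 > Sunflower 9 > Maize 7.
Peas: +55 to 70 (cap) — 35 left.
Sunflower has room for 90 more but only 35 remain, so it gets 40.
Total = 10×70 + 9×40 = 1060.

1060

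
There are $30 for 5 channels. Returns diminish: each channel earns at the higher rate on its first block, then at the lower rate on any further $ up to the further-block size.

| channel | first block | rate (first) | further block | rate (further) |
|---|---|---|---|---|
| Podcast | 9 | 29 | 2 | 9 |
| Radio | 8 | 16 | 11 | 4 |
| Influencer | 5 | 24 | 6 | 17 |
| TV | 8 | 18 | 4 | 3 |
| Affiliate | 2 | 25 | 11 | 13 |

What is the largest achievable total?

677

Treat each block as its own option and order by rate: Podcast/T1 29 > Affiliate/T1 25 > Influencer/T1 24 > TV/T1 18 > Influencer/T2 17 > Radio/T1 16 > Affiliate/T2 13 > Podcast/T2 9 > Radio/T2 4 > TV/T2 3.
Podcast T1 at 29: fill all 9 — 21 left.
Affiliate/T1 (25): +2 — 19 left.
Influencer/T1 (24): +5 — 14 left.
Fill TV T1 block (8 at 18) — 6 left.
Fill Influencer T2 block (6 at 17) — 0 left.
Total = 29×9 + 25×2 + 24×5 + 18×8 + 17×6 = 677.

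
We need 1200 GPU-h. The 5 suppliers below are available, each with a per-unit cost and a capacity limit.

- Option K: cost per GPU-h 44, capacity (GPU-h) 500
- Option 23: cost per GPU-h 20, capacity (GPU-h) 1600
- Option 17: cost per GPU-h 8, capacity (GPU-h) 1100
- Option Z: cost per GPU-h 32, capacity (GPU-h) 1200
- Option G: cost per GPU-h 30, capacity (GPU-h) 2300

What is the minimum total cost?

Fill from the cheapest supplier first.
Option 17 at 8: take all 1100 GPU-h — 100 still needed.
Option 23 (20): take the remaining 100 — done.
Option G, Option Z, Option K: unused.
Cost = 1100×8 + 100×20 = 10800.

10800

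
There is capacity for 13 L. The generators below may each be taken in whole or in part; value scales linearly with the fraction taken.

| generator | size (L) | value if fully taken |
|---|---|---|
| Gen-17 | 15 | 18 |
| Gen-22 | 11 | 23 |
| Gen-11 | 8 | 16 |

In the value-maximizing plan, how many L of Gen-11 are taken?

2

Best value per unit of size first: Gen-22 23/11≈2.09, Gen-11 16/8≈2, Gen-17 18/15≈1.2.
All 11 L of Gen-22 fit (value 23) ; 2 remain.
Fill the last 2 L with part of Gen-11: 2/8 of it earns 4.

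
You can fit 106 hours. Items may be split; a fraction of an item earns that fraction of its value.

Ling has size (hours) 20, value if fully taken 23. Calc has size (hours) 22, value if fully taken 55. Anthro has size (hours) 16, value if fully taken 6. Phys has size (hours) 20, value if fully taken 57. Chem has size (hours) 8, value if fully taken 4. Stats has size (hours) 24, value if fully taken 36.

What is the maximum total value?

179.5

Best value per unit of size first: Phys 57/20≈2.85, Calc 55/22≈2.5, Stats 36/24≈1.5, Ling 23/20≈1.15, Chem 4/8≈0.5, Anthro 6/16≈0.375.
Phys: take in full, 20 hours for value 57 — 86 left.
Take all of Calc (22 hours, value 55) — 64 hours left.
Take all of Stats (24 hours, value 36) — 40 hours left.
Take all of Ling (20 hours, value 23) — 20 hours left.
All 8 hours of Chem fit (value 4) — 12 remain.
12 hours left: a 12/16 share of Anthro gives 6×12/16 = 4.5.
Total value = 179.5.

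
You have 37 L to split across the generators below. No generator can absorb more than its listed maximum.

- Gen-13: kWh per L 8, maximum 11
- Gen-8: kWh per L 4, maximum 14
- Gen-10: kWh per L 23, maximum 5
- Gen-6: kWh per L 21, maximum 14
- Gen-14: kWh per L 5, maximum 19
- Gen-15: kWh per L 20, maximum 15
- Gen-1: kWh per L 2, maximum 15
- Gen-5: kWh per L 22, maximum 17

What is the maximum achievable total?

803

Highest kWh per L first: Gen-10 23 > Gen-5 22 > Gen-6 21 > Gen-15 20 > Gen-13 8 > Gen-14 5 > Gen-8 4 > Gen-1 2.
Gen-10 takes 5 to reach its cap of 5 ; 32 left.
Gen-5: +17 to 17 (cap) ; 15 left.
Gen-6: +14 to 14 (cap) ; 1 left.
Only 1 left; Gen-15 takes them to reach 1.
Total = 23×5 + 21×14 + 20×1 + 22×17 = 803.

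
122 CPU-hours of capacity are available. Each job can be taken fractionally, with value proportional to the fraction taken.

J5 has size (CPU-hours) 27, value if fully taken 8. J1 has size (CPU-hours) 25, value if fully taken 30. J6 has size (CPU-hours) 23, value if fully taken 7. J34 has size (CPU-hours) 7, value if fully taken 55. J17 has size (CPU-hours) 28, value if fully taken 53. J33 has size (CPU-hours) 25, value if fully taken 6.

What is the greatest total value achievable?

155.88

Best value per unit of size first: J34 55/7≈7.86, J17 53/28≈1.89, J1 30/25≈1.2, J6 7/23≈0.304, J5 8/27≈0.296, J33 6/25≈0.24.
Take all of J34 (7 CPU-hours, value 55) — 115 CPU-hours left.
Take all of J17 (28 CPU-hours, value 53) — 87 CPU-hours left.
J1: take in full, 25 CPU-hours for value 30 — 62 left.
J6: take in full, 23 CPU-hours for value 7 — 39 left.
All 27 CPU-hours of J5 fit (value 8) — 12 remain.
Fill the last 12 CPU-hours with part of J33: 12/25 of it earns 2.88.
Total value = 155.88.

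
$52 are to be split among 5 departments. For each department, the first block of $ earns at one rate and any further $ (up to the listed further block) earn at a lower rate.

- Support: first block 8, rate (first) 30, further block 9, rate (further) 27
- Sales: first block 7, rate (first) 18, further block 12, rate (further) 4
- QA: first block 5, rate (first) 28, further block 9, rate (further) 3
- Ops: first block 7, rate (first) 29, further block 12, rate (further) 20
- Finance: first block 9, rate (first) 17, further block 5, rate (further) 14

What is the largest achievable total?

1260

Order all 10 blocks by rate: Support/first 30 > Ops/first 29 > QA/first 28 > Support/second 27 > Ops/second 20 > Sales/first 18 > Finance/first 17 > Finance/second 14 > Sales/second 4 > QA/second 3.
Support/first (30): +8 — 44 left.
Fill Ops first block (7 at 29) — 37 left.
Fill QA first block (5 at 28) — 32 left.
Support second at 27: fill all 9 — 23 left.
Ops/second (20): +12 — 11 left.
Sales/first (18): +7 — 4 left.
Finance/first: +4 of 9 at 17; pool empty.
Total = 30×8 + 29×7 + 28×5 + 27×9 + 20×12 + 18×7 + 17×4 = 1260.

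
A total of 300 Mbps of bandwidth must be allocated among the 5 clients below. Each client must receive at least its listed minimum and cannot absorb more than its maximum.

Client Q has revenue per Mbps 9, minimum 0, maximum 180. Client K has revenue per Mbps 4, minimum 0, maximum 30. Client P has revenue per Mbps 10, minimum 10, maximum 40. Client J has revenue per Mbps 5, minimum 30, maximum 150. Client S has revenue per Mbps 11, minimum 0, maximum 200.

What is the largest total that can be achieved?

3020

Meeting every minimum uses 0+0+10+30+0 = 40 Mbps, leaving 260.
Order the clients by revenue per Mbps: Client S 11 > Client P 10 > Client Q 9 > Client J 5 > Client K 4.
Client S: +200 to 200 (cap) — 60 left.
Client P: +30 to 40 (cap) — 30 left.
Client Q has room for 180 more but only 30 remain, so it gets 30.
Total = 9×30 + 10×40 + 5×30 + 11×200 = 3020.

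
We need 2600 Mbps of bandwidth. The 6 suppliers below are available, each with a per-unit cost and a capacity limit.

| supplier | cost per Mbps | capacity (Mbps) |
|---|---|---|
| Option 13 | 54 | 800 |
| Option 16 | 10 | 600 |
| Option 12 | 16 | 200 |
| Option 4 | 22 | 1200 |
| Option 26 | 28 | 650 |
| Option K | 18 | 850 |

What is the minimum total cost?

Cheapest first:
Take 600 from Option 16 at 10 — need 2000 more.
Option 12 at 16: take all 200 Mbps — 1800 still needed.
Option K (18): use full 850 — 950 Mbps to go.
Option 4 (22): take the remaining 950 — done.
Option 26, Option 13: unused.
Cost = 600×10 + 200×16 + 850×18 + 950×22 = 45400.

45400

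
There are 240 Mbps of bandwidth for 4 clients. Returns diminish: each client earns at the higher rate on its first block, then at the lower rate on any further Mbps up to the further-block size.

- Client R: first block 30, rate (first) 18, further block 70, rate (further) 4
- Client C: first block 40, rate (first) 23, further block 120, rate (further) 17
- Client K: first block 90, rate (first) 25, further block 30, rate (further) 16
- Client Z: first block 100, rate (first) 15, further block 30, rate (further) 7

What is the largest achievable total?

Treat each block as its own option and order by rate: Client K/tier1 25 > Client C/tier1 23 > Client R/tier1 18 > Client C/tier2 17 > Client K/tier2 16 > Client Z/tier1 15 > Client Z/tier2 7 > Client R/tier2 4.
Fill Client K tier1 block (90 at 25) → 150 left.
Client C/tier1 (23): +40 → 110 left.
Fill Client R tier1 block (30 at 18) → 80 left.
Client C/tier2: +80 of 120 at 17; pool empty.
Total = 25×90 + 23×40 + 18×30 + 17×80 = 5070.

5070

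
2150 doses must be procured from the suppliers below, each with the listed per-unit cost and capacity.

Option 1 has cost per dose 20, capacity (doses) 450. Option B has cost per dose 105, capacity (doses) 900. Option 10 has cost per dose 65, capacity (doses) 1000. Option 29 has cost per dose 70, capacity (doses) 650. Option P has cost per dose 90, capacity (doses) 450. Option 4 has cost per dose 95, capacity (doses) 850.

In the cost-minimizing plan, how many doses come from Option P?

Cheapest first:
Option 1 at 20: take all 450 doses ; 1700 still needed.
Option 10 at 65: take all 1000 doses ; 700 still needed.
Option 29 at 70: take all 650 doses ; 50 still needed.
Option P at 90: take 50 of its 450 ; requirement met.
Option 4, Option B: unused.

50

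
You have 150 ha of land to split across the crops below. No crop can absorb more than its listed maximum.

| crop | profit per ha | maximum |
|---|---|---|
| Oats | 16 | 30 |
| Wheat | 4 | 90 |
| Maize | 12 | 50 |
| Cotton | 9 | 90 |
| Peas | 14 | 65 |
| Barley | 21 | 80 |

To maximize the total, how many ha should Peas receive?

Order the crops by profit per ha: Barley 21 > Oats 16 > Peas 14 > Maize 12 > Cotton 9 > Wheat 4.
Barley: +80 to 80 (cap) → 70 left.
Give Oats 30 to hit its cap of 30 → 40 left.
Peas has room for 65 but only 40 remain, so it gets 40.

40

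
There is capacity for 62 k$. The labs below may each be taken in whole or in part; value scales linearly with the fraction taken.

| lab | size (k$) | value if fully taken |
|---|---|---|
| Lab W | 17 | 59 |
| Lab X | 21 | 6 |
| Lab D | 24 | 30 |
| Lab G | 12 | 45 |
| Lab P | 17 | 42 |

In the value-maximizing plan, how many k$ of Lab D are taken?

16

Best value per unit of size first: Lab G 45/12≈3.75, Lab W 59/17≈3.47, Lab P 42/17≈2.47, Lab D 30/24≈1.25, Lab X 6/21≈0.286.
Lab G: take in full, 12 k$ for value 45 — 50 left.
Take all of Lab W (17 k$, value 59) — 33 k$ left.
Take all of Lab P (17 k$, value 42) — 16 k$ left.
16 k$ left: a 16/24 share of Lab D gives 30×16/24 = 20.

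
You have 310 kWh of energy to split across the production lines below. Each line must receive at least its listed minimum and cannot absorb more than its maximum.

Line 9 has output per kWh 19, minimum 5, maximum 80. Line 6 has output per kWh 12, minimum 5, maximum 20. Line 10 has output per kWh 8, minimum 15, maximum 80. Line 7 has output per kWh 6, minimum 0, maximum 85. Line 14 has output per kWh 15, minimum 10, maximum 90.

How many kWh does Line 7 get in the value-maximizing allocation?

40

Meeting every minimum uses 5+5+15+0+10 = 35 kWh, leaving 275.
Rank by output per kWh: Line 9 19 > Line 14 15 > Line 6 12 > Line 10 8 > Line 7 6.
Give Line 9 75 more to hit its cap of 80 — 200 left.
Line 14: +80 to 90 (cap) — 120 left.
Give Line 6 15 more to hit its cap of 20 — 105 left.
Line 10: +65 to 80 (cap) — 40 left.
Line 7: +40 (room for 85) → 40. Pool exhausted.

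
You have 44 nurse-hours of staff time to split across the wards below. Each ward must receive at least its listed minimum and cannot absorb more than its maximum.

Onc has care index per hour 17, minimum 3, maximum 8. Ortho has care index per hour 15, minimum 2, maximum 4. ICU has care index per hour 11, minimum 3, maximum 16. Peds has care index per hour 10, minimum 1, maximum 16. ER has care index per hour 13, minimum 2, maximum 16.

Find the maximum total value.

579

Meeting every minimum uses 3+2+3+1+2 = 11 nurse-hours, leaving 33.
Highest care index per hour first: Onc 17 > Ortho 15 > ER 13 > ICU 11 > Peds 10.
Onc takes 5 more to reach its cap of 8 → 28 left.
Ortho: +2 to 4 (cap) → 26 left.
Give ER 14 more to hit its cap of 16 → 12 left.
ICU has room for 13 more but only 12 remain, so it gets 15.
Total = 17×8 + 15×4 + 11×15 + 10×1 + 13×16 = 579.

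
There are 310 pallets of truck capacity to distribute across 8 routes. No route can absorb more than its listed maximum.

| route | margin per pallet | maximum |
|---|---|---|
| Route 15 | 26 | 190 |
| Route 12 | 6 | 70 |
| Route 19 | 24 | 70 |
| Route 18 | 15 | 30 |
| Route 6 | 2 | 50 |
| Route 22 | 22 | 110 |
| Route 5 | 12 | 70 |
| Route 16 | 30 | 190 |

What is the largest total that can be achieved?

8820

Order the routes by margin per pallet: Route 16 30 > Route 15 26 > Route 19 24 > Route 22 22 > Route 18 15 > Route 5 12 > Route 12 6 > Route 6 2.
Route 16: +190 to 190 (cap) → 120 left.
Route 15 has room for 190 but only 120 remain, so it gets 120.
Total = 26×120 + 30×190 = 8820.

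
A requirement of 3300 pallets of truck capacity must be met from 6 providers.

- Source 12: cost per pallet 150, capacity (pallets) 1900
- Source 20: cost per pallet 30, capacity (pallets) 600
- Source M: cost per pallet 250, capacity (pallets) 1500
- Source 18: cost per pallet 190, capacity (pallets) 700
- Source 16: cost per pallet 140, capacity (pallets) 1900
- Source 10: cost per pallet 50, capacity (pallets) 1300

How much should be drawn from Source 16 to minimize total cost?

Use providers in increasing cost order.
Source 20 (30): use full 600 → 2700 pallets to go.
Source 10 (50): use full 1300 → 1400 pallets to go.
Source 16 at 140: take 1400 of its 1900 → requirement met.
Source 12, Source 18, Source M: unused.

1400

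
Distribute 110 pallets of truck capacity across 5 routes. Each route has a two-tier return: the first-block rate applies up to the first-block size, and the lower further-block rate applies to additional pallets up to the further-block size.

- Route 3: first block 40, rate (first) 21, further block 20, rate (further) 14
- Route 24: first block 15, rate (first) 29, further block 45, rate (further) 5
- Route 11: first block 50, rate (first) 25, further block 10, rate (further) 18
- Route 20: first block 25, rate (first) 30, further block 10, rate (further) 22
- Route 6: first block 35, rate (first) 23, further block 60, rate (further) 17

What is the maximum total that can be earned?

2895

Rank every tier by rate: Route 20/tier1 30 > Route 24/tier1 29 > Route 11/tier1 25 > Route 6/tier1 23 > Route 20/tier2 22 > Route 3/tier1 21 > Route 11/tier2 18 > Route 6/tier2 17 > Route 3/tier2 14 > Route 24/tier2 5.
Route 20/tier1 (30): +25 — 85 left.
Fill Route 24 tier1 block (15 at 29) — 70 left.
Route 11/tier1 (25): +50 — 20 left.
Route 6 tier1 at 23: only 20 left, fill 20.
Total = 30×25 + 29×15 + 25×50 + 23×20 = 2895.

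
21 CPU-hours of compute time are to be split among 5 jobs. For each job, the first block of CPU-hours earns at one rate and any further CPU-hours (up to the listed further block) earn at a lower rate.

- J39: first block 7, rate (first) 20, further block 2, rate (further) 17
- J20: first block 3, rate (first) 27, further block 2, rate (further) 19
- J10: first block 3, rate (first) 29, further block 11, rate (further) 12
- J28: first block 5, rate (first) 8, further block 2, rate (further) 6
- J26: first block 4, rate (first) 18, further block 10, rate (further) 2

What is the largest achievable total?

Order all 10 blocks by rate: J10/T1 29 > J20/T1 27 > J39/T1 20 > J20/T2 19 > J26/T1 18 > J39/T2 17 > J10/T2 12 > J28/T1 8 > J28/T2 6 > J26/T2 2.
J10/T1 (29): +3 → 18 left.
J20/T1 (27): +3 → 15 left.
J39 T1 at 20: fill all 7 → 8 left.
Fill J20 T2 block (2 at 19) → 6 left.
J26/T1 (18): +4 → 2 left.
Fill J39 T2 block (2 at 17) → 0 left.
Total = 29×3 + 27×3 + 20×7 + 19×2 + 18×4 + 17×2 = 452.

452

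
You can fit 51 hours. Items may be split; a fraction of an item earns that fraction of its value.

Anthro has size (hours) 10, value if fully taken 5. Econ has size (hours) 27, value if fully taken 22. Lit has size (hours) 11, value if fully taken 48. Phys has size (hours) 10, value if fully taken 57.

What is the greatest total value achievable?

Best value per unit of size first: Phys 57/10≈5.7, Lit 48/11≈4.36, Econ 22/27≈0.815, Anthro 5/10≈0.5.
All 10 hours of Phys fit (value 57) ; 41 remain.
All 11 hours of Lit fit (value 48) ; 30 remain.
Econ: take in full, 27 hours for value 22 ; 3 left.
3 hours left: a 3/10 share of Anthro gives 5×3/10 = 1.5.
Total value = 128.5.

128.5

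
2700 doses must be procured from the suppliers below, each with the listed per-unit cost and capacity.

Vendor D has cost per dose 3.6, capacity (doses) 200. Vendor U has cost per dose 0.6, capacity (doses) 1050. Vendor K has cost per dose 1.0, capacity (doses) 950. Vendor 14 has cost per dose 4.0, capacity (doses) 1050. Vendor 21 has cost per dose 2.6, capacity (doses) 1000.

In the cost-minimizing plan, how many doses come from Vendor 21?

Cheapest first:
Vendor U at 0.6: take all 1050 doses — 1650 still needed.
Vendor K at 1.0: take all 950 doses — 700 still needed.
Take 700 from Vendor 21 at 2.6 to finish.
Vendor D, Vendor 14: unused.

700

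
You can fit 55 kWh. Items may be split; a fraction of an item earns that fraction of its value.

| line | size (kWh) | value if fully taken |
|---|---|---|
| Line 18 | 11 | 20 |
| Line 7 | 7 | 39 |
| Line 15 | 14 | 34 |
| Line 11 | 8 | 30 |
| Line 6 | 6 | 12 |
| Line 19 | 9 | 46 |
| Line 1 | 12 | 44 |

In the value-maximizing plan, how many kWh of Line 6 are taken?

5

Rank by value-to-size ratio: Line 7 39/7≈5.57, Line 19 46/9≈5.11, Line 11 30/8≈3.75, Line 1 44/12≈3.67, Line 15 34/14≈2.43, Line 6 12/6≈2, Line 18 20/11≈1.82.
Line 7: take in full, 7 kWh for value 39 — 48 left.
Line 19: take in full, 9 kWh for value 46 — 39 left.
Line 11: take in full, 8 kWh for value 30 — 31 left.
Take all of Line 1 (12 kWh, value 44) — 19 kWh left.
Take all of Line 15 (14 kWh, value 34) — 5 kWh left.
5 kWh left: a 5/6 share of Line 6 gives 12×5/6 = 10.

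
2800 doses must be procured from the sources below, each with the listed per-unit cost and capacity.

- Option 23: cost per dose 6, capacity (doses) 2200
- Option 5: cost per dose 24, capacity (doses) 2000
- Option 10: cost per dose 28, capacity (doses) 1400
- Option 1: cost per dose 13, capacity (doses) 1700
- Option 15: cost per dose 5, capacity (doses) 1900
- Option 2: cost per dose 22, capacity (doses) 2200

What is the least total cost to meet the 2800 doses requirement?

Fill from the cheapest source first.
Take 1900 from Option 15 at 5 ; need 900 more.
Take 900 from Option 23 at 6 to finish.
Option 1, Option 2, Option 5, Option 10: unused.
Cost = 1900×5 + 900×6 = 14900.

14900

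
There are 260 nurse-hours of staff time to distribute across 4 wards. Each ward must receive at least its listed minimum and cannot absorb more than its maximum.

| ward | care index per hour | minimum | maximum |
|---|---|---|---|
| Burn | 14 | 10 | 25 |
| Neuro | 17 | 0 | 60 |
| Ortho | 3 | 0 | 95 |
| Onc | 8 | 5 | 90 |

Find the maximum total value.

Meeting every minimum uses 10+0+0+5 = 15 nurse-hours, leaving 245.
Order the wards by care index per hour: Neuro 17 > Burn 14 > Onc 8 > Ortho 3.
Neuro: +60 to 60 (cap) ; 185 left.
Burn: +15 to 25 (cap) ; 170 left.
Onc: +85 to 90 (cap) ; 85 left.
Ortho has room for 95 more but only 85 remain, so it gets 85.
Total = 14×25 + 17×60 + 3×85 + 8×90 = 2345.

2345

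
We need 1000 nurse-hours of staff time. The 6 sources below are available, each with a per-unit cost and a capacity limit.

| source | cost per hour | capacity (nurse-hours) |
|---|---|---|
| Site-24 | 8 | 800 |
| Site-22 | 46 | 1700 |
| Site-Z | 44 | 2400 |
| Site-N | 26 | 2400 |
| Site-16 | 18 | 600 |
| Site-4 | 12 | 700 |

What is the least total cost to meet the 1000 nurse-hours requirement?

Fill from the cheapest source first.
Site-24 at 8: take all 800 nurse-hours ; 200 still needed.
Take 200 from Site-4 at 12 to finish.
Site-16, Site-N, Site-Z, Site-22: unused.
Cost = 800×8 + 200×12 = 8800.

8800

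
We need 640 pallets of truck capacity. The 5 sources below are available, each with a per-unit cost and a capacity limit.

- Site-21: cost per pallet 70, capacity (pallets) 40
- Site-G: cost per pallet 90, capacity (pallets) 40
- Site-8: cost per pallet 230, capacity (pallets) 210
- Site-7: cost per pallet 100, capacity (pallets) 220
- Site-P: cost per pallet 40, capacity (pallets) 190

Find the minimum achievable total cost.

Use sources in increasing cost order.
Take 190 from Site-P at 40 → need 450 more.
Site-21 (70): use full 40 → 410 pallets to go.
Site-G (90): use full 40 → 370 pallets to go.
Take 220 from Site-7 at 100 → need 150 more.
Take 150 from Site-8 at 230 to finish.
Cost = 190×40 + 40×70 + 40×90 + 220×100 + 150×230 = 70500.

70500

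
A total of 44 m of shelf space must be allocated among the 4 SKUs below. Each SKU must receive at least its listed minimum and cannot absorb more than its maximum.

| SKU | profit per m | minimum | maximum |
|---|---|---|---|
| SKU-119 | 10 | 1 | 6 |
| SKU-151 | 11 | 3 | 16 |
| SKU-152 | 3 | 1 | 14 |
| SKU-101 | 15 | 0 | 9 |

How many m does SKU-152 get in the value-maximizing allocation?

Meeting every minimum uses 1+3+1+0 = 5 m, leaving 39.
Highest profit per m first: SKU-101 15 > SKU-151 11 > SKU-119 10 > SKU-152 3.
SKU-101 takes 9 more to reach its cap of 9 ; 30 left.
SKU-151: +13 to 16 (cap) ; 17 left.
SKU-119 takes 5 more to reach its cap of 6 ; 12 left.
Only 12 left; SKU-152 takes them to reach 13.

13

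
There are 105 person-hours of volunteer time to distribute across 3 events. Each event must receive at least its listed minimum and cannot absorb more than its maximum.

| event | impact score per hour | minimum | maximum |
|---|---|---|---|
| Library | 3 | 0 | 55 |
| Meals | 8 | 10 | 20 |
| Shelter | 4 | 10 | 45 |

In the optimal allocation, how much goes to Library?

Meeting every minimum uses 0+10+10 = 20 person-hours, leaving 85.
Rank by impact score per hour: Meals 8 > Shelter 4 > Library 3.
Meals: +10 to 20 (cap) ; 75 left.
Shelter: +35 to 45 (cap) ; 40 left.
Library: +40 (room for 55) → 40. Pool exhausted.

40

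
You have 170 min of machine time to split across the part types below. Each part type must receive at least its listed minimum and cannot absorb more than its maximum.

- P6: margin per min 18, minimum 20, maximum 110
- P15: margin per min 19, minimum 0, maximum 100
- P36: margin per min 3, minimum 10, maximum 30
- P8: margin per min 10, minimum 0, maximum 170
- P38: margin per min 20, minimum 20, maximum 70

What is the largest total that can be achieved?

Meeting every minimum uses 20+0+10+0+20 = 50 min, leaving 120.
Highest margin per min first: P38 20 > P15 19 > P6 18 > P8 10 > P36 3.
P38: +50 to 70 (cap) → 70 left.
P15 has room for 100 more but only 70 remain, so it gets 70.
Total = 18×20 + 19×70 + 3×10 + 20×70 = 3120.

3120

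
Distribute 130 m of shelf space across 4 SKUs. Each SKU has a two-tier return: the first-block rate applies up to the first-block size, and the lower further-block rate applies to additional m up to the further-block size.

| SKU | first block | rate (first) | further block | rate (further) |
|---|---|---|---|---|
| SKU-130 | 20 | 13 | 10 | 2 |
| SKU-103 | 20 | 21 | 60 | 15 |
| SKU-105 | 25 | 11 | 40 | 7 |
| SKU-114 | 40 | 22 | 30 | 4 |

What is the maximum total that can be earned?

Rank every tier by rate: SKU-114/first 22 > SKU-103/first 21 > SKU-103/second 15 > SKU-130/first 13 > SKU-105/first 11 > SKU-105/second 7 > SKU-114/second 4 > SKU-130/second 2.
Fill SKU-114 first block (40 at 22) → 90 left.
SKU-103 first at 21: fill all 20 → 70 left.
SKU-103 second at 15: fill all 60 → 10 left.
SKU-130/first: +10 of 20 at 13; pool empty.
Total = 22×40 + 21×20 + 15×60 + 13×10 = 2330.

2330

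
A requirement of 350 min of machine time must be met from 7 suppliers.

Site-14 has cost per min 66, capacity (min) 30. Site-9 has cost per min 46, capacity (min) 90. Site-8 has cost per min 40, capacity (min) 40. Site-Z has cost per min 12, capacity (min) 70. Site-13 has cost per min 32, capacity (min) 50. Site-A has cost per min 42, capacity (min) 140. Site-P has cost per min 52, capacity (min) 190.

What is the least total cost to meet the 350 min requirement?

12220

Use suppliers in increasing cost order.
Site-Z at 12: take all 70 min — 280 still needed.
Site-13 (32): use full 50 — 230 min to go.
Site-8 at 40: take all 40 min — 190 still needed.
Site-A (42): use full 140 — 50 min to go.
Take 50 from Site-9 at 46 to finish.
Site-P, Site-14: unused.
Cost = 70×12 + 50×32 + 40×40 + 140×42 + 50×46 = 12220.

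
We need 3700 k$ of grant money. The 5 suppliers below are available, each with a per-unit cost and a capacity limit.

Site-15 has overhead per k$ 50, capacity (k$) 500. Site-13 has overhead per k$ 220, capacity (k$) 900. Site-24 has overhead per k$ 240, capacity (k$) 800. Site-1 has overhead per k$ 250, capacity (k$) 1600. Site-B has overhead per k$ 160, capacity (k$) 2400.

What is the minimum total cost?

585000

Use suppliers in increasing cost order.
Site-15 (50): use full 500 ; 3200 k$ to go.
Take 2400 from Site-B at 160 ; need 800 more.
Site-13 (220): take the remaining 800 ; done.
Site-24, Site-1: unused.
Cost = 500×50 + 2400×160 + 800×220 = 585000.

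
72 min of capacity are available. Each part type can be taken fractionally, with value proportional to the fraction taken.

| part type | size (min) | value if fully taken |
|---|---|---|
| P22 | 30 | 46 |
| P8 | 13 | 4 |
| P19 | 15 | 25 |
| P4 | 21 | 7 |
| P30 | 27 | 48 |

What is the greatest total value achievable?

Rank by value-to-size ratio: P30 48/27≈1.78, P19 25/15≈1.67, P22 46/30≈1.53, P4 7/21≈0.333, P8 4/13≈0.308.
Take all of P30 (27 min, value 48) ; 45 min left.
P19: take in full, 15 min for value 25 ; 30 left.
Take all of P22 (30 min, value 46) ; 0 min left.
Total value = 119.

119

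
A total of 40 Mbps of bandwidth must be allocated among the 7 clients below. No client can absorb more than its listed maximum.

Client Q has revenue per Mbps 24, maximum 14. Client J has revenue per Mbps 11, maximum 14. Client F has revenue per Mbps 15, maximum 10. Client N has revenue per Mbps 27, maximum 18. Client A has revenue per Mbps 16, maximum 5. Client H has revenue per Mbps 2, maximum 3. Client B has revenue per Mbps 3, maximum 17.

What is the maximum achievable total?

Rank by revenue per Mbps: Client N 27 > Client Q 24 > Client A 16 > Client F 15 > Client J 11 > Client B 3 > Client H 2.
Client N: +18 to 18 (cap) — 22 left.
Client Q takes 14 to reach its cap of 14 — 8 left.
Give Client A 5 to hit its cap of 5 — 3 left.
Client F has room for 10 but only 3 remain, so it gets 3.
Total = 24×14 + 15×3 + 27×18 + 16×5 = 947.

947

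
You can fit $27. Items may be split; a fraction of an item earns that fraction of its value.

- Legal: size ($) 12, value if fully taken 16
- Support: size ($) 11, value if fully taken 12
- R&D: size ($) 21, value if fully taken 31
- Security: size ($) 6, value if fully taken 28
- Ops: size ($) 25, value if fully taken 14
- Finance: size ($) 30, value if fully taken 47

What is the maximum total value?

Sort by value density: Security 28/6≈4.67, Finance 47/30≈1.57, R&D 31/21≈1.48, Legal 16/12≈1.33, Support 12/11≈1.09, Ops 14/25≈0.56.
Take all of Security (6 $, value 28) ; 21 $ left.
21 $ left: a 21/30 share of Finance gives 47×21/30 = 32.9.
Total value = 60.9.

60.9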